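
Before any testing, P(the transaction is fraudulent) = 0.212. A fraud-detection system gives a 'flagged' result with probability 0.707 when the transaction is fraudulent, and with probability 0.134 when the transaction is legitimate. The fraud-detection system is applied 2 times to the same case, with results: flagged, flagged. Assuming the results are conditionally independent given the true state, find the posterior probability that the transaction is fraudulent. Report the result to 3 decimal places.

Posterior P(H) ≈ 0.882

Let H be the event that the transaction is fraudulent; start with P(H) = 0.212. P('flagged'|H) = 0.707, P('flagged'|¬H) = 0.134.
Update on result 1 ('flagged'): P(H) ← 0.707·0.2120 / (0.707·0.2120 + 0.134·0.7880) = 0.14988/0.25548 = 0.5867.
Update on result 2 ('flagged'): P(H) ← 0.707·0.5867 / (0.707·0.5867 + 0.134·0.4133) = 0.41479/0.47017 = 0.8822.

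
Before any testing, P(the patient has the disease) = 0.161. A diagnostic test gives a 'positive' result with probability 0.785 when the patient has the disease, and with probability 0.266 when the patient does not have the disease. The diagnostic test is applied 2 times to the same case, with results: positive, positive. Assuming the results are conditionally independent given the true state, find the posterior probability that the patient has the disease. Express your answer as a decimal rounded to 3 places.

Posterior P(H) ≈ 0.626

With H the event that the patient has the disease, the joint likelihood of the observed sequence is P(data|H) = 0.785·0.785 = 0.61623 and P(data|¬H) = 0.266·0.266 = 0.070756.
Bayes: P(H|data) = 0.161·0.61623 / (0.161·0.61623 + 0.839·0.070756) = 0.099212/0.15858 = 0.6256.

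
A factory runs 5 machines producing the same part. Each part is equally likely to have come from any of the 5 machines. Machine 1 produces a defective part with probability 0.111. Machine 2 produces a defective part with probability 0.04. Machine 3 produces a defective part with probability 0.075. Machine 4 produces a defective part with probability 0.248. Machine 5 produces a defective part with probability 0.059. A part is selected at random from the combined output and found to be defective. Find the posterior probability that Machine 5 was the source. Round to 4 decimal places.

Tabulate prior·likelihood by source: [1] prior 0.2, lik 0.111, product 0.02220; [2] prior 0.2, lik 0.04, product 0.008000; [3] prior 0.2, lik 0.075, product 0.01500; [4] prior 0.2, lik 0.248, product 0.04960; [5] prior 0.2, lik 0.059, product 0.01180.
Normalizing constant = 0.10660; the posterior for Machine 5 is its product over the sum, 0.01180/0.10660 = 0.1107.

Posterior probability ≈ 0.1107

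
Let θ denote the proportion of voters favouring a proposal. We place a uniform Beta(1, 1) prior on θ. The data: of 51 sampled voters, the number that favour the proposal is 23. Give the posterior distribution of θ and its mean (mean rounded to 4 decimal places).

The binomial likelihood is conjugate to the Beta prior: with 23 successes and 28 failures, the posterior is Beta(1+23, 1+28) = Beta(24, 29).
E[θ | data] = 24/(24+29) = 0.4528.

Posterior: Beta(24, 29); mean ≈ 0.4528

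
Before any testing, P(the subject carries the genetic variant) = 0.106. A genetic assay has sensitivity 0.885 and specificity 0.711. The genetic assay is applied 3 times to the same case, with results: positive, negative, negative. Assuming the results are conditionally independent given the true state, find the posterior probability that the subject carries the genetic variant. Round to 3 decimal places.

Posterior P(H) ≈ 0.009

Let H be the event that the subject carries the genetic variant; start with P(H) = 0.106. P('positive'|H) = 0.885, P('positive'|¬H) = 0.289.
Update on result 1 ('positive'): P(H) ← 0.885·0.1060 / (0.885·0.1060 + 0.289·0.8940) = 0.093810/0.35218 = 0.2664.
Update on result 2 ('negative'): P(H) ← 0.115·0.2664 / (0.115·0.2664 + 0.711·0.7336) = 0.030633/0.55224 = 0.0555.
Update on result 3 ('negative'): P(H) ← 0.115·0.0555 / (0.115·0.0555 + 0.711·0.9445) = 0.0063790/0.67794 = 0.0094.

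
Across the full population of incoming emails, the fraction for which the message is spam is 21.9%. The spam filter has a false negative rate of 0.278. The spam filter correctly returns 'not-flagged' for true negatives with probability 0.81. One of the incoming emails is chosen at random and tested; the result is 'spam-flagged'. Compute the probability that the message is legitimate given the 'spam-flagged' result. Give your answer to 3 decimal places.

P(¬H | E) ≈ 0.484

Let H be the event that the message is spam. P(H) = 0.219, so P(¬H) = 0.781. With E the 'spam-flagged' result, P(E|H) = 0.722 and P(E|¬H) = 0.19.
P(E) = 0.722·0.219 + 0.19·0.781 = 0.15812 + 0.14839 = 0.30651.
By Bayes' theorem, P(H|E) = 0.15812 / 0.30651 = 0.516. Hence P(¬H|E) = 1 − 0.516 = 0.484.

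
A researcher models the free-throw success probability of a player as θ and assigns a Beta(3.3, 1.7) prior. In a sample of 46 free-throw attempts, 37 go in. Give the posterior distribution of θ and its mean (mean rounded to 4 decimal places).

Observing 37 successes and 9 failures updates Beta(3.3, 1.7) by adding the success and failure counts to the two shape parameters: α = 3.3+37 = 40.3, β = 1.7+9 = 10.7.
Posterior mean = α/(α+β) = 40.3/51 = 0.7902.

Posterior: Beta(40.3, 10.7); mean ≈ 0.7902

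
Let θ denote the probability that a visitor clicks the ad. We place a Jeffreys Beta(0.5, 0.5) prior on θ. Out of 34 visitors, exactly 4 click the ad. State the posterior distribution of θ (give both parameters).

Posterior: Beta(4.5, 30.5)

The binomial likelihood is conjugate to the Beta prior: with 4 successes and 30 failures, the posterior is Beta(0.5+4, 0.5+30) = Beta(4.5, 30.5).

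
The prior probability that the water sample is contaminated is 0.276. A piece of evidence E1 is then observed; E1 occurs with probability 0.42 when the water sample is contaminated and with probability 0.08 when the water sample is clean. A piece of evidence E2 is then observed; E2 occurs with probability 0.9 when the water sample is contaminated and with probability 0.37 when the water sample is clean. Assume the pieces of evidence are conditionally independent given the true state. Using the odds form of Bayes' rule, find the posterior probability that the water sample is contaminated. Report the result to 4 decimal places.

Prior odds = 0.276/(1−0.276) = 0.38122.
Likelihood ratio for E1 = 0.42/0.08 = 5.2500.
Likelihood ratio for E2 = 0.9/0.37 = 2.4324.
Posterior odds = prior odds × LR₁ × LR₂ = 4.8682.
Posterior probability = odds/(1+odds) = 4.8682/5.8682 = 0.8296.

Posterior probability ≈ 0.8296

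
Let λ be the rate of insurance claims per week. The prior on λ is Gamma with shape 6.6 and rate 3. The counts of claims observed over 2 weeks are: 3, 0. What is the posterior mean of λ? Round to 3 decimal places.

Posterior mean ≈ 1.920

The Poisson likelihood adds the total count to the shape and the number of exposure periods to the rate. Here ∑xᵢ = 3 and n = 2, so shape 6.6→9.6 and rate 3→5.
Posterior mean = shape/rate = 9.6/5 = 1.920.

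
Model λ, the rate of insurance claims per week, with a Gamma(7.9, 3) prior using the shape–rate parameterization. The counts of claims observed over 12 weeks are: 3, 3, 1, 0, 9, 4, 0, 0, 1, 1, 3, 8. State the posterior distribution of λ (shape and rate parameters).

Total count ∑xᵢ = 33 over n = 12 weeks.
Gamma is conjugate to the Poisson likelihood: posterior is Gamma(shape = 7.9+33 = 40.9, rate = 3+12 = 15).

Posterior: Gamma(shape=40.9, rate=15)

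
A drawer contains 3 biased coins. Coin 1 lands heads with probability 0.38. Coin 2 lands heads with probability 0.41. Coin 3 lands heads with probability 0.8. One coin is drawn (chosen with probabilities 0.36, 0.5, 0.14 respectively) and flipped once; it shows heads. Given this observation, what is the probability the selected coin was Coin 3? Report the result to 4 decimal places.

Posterior probability ≈ 0.2468

P(heads|C1) = 0.38; P(heads|C2) = 0.41; P(heads|C3) = 0.8.
Prior × likelihood for each source: 0.36·0.38=0.1368, 0.5·0.41=0.2050, 0.14·0.8=0.1120. Summing gives P(heads) = 0.45380.
P(Coin 3 | heads) = 0.1120 / 0.45380 = 0.2468.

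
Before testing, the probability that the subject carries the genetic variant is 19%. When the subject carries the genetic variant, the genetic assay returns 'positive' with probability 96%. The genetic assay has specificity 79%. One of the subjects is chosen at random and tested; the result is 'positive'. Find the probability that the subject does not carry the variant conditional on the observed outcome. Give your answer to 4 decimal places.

Let H be the event that the subject carries the genetic variant. P(H) = 0.19, so P(¬H) = 0.81. With E the 'positive' result, P(E|H) = 0.96 and P(E|¬H) = 0.21.
P(E) = 0.96·0.19 + 0.21·0.81 = 0.18240 + 0.17010 = 0.35250.
By Bayes' theorem, P(H|E) = 0.18240 / 0.35250 = 0.5174. Hence P(¬H|E) = 1 − 0.5174 = 0.4826.

P(¬H | E) ≈ 0.4826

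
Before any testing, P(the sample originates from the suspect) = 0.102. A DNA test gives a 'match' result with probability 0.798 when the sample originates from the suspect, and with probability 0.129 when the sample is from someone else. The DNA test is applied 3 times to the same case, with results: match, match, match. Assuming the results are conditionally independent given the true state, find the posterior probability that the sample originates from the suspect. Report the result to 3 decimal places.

Posterior P(H) ≈ 0.964

With H the event that the sample originates from the suspect, the joint likelihood of the observed sequence is P(data|H) = 0.798·0.798·0.798 = 0.50817 and P(data|¬H) = 0.129·0.129·0.129 = 0.0021467.
Bayes: P(H|data) = 0.102·0.50817 / (0.102·0.50817 + 0.898·0.0021467) = 0.051833/0.053761 = 0.9641.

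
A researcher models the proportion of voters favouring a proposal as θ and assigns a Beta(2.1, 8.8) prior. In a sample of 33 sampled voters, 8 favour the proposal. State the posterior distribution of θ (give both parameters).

Posterior: Beta(10.1, 33.8)

Observing 8 successes and 25 failures updates Beta(2.1, 8.8) by adding the success and failure counts to the two shape parameters: α = 2.1+8 = 10.1, β = 8.8+25 = 33.8.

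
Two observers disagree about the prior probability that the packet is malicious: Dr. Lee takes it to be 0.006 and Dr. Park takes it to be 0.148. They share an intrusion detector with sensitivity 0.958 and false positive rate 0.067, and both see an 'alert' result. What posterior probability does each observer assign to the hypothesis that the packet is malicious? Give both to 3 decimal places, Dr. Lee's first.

Dr. Lee: 0.079; Dr. Park: 0.713

The likelihood ratio for an 'alert' result is 0.958/0.067 = 14.299.
Dr. Lee: prior odds 0.006/0.994 = 0.0060362; posterior odds 0.086309; posterior probability 0.079.
Dr. Park: prior odds 0.148/0.852 = 0.17371; posterior odds 2.4838; posterior probability 0.713.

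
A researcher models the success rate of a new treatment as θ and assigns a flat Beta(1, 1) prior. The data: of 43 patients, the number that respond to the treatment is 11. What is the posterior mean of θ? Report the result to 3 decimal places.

The binomial likelihood is conjugate to the Beta prior: with 11 successes and 32 failures, the posterior is Beta(1+11, 1+32) = Beta(12, 33).
E[θ | data] = 12/(12+33) = 0.267.

Posterior mean ≈ 0.267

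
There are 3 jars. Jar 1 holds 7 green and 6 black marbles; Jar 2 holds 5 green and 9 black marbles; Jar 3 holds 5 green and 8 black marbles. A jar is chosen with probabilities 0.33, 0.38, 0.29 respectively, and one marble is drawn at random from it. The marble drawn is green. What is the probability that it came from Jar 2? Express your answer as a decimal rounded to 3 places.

P(green|Jar 1) = 0.5385; P(green|Jar 2) = 0.3571; P(green|Jar 3) = 0.3846.
Prior × likelihood for each source: 0.33·0.5385=0.1777, 0.38·0.3571=0.1357, 0.29·0.3846=0.1115. Summing gives P(green) = 0.42495.
P(Jar 2 | green) = 0.1357 / 0.42495 = 0.319.

Posterior probability ≈ 0.319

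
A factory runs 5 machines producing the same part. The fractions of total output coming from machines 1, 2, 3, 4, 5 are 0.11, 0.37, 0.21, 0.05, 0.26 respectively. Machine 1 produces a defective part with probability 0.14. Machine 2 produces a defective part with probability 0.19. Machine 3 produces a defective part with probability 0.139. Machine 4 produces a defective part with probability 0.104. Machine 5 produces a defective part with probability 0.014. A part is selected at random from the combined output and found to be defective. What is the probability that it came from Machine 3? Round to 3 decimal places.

Tabulate prior·likelihood by source: [1] prior 0.11, lik 0.14, product 0.01540; [2] prior 0.37, lik 0.19, product 0.07030; [3] prior 0.21, lik 0.139, product 0.02919; [4] prior 0.05, lik 0.104, product 0.005200; [5] prior 0.26, lik 0.014, product 0.003640.
Normalizing constant = 0.12373; the posterior for Machine 3 is its product over the sum, 0.02919/0.12373 = 0.236.

Posterior probability ≈ 0.236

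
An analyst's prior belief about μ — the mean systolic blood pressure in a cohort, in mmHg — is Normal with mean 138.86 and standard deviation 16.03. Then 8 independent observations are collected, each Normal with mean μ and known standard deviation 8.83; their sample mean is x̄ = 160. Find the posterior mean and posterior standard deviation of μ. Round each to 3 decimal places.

Posterior mean ≈ 159.227; posterior SD ≈ 3.064

Prior precision 1/τ₀² = 1/16.03² = 0.00389164; data precision n/σ² = 8/8.83² = 0.102605.
Posterior precision = 0.00389164 + 0.102605 = 0.106497, giving posterior SD = 1/√0.106497 = 3.064.
Posterior mean = (0.00389164·138.86 + 0.102605·160) / 0.106497 = 159.227.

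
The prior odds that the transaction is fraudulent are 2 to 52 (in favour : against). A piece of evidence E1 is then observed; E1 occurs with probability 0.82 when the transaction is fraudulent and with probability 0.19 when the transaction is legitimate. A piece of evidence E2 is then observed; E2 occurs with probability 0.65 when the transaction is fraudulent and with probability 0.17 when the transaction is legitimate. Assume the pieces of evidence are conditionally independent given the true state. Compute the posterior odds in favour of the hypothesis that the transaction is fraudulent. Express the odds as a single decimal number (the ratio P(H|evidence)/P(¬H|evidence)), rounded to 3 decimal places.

Prior odds = 2/52 = 0.038462.
Likelihood ratio for E1 = 0.82/0.19 = 4.3158.
Likelihood ratio for E2 = 0.65/0.17 = 3.8235.
Posterior odds = prior odds × LR₁ × LR₂ = 0.63467.

Posterior odds ≈ 0.635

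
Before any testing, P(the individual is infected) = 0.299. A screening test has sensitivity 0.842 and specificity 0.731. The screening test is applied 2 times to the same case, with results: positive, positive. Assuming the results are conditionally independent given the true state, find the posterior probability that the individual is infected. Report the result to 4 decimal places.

Posterior P(H) ≈ 0.8069

With H the event that the individual is infected, the joint likelihood of the observed sequence is P(data|H) = 0.842·0.842 = 0.70896 and P(data|¬H) = 0.269·0.269 = 0.072361.
Bayes: P(H|data) = 0.299·0.70896 / (0.299·0.70896 + 0.701·0.072361) = 0.21198/0.26271 = 0.8069.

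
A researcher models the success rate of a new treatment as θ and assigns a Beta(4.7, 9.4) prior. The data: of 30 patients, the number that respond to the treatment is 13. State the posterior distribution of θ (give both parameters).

Posterior: Beta(17.7, 26.4)

The binomial likelihood is conjugate to the Beta prior: with 13 successes and 17 failures, the posterior is Beta(4.7+13, 9.4+17) = Beta(17.7, 26.4).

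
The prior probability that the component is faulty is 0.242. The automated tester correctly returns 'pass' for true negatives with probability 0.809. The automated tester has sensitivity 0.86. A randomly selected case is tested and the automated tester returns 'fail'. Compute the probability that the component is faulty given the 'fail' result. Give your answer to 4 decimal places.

Write H for 'the component is faulty'. Prior odds H:¬H = 0.242/0.758 = 0.31926. For the 'fail' outcome, the likelihood ratio is 0.86/0.191 = 4.5026.
Posterior odds = 0.31926 × 4.5026 = 1.4375, so P(H|E) = 1.4375/(1+1.4375) = 0.5897.

P(H | E) ≈ 0.5897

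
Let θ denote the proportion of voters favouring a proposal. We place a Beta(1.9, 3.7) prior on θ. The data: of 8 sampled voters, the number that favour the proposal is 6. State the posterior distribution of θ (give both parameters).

Posterior: Beta(7.9, 5.7)

Observing 6 successes and 2 failures updates Beta(1.9, 3.7) by adding the success and failure counts to the two shape parameters: α = 1.9+6 = 7.9, β = 3.7+2 = 5.7.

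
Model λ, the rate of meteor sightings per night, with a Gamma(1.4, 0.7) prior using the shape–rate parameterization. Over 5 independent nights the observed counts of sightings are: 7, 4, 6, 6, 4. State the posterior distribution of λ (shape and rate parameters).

Posterior: Gamma(shape=28.4, rate=5.7)

The Poisson likelihood adds the total count to the shape and the number of exposure periods to the rate. Here ∑xᵢ = 27 and n = 5, so shape 1.4→28.4 and rate 0.7→5.7.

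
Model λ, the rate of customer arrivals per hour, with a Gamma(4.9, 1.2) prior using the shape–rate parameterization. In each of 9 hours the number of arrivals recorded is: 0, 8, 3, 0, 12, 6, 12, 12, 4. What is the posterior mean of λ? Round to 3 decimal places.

Total count ∑xᵢ = 57 over n = 9 hours.
Gamma is conjugate to the Poisson likelihood: posterior is Gamma(shape = 4.9+57 = 61.9, rate = 1.2+9 = 10.2).
Posterior mean = shape/rate = 61.9/10.2 = 6.069.

Posterior mean ≈ 6.069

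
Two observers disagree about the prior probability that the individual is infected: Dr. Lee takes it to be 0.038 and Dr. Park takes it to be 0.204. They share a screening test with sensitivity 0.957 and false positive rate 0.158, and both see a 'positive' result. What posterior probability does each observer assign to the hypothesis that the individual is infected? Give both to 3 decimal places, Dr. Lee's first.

The likelihood ratio for a 'positive' result is 0.957/0.158 = 6.0570.
Dr. Lee: prior odds 0.038/0.962 = 0.039501; posterior odds 0.23926; posterior probability 0.193.
Dr. Park: prior odds 0.204/0.796 = 0.25628; posterior odds 1.5523; posterior probability 0.608.

Dr. Lee: 0.193; Dr. Park: 0.608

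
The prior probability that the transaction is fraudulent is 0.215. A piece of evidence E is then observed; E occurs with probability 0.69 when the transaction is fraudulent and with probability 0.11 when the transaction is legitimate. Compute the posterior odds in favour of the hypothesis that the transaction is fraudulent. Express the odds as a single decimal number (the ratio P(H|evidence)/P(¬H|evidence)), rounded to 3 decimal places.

Posterior odds ≈ 1.718

Prior odds = 0.215/(1−0.215) = 0.27389. In log-odds, ln(0.27389) = -1.2950.
Add log likelihood ratio: ln(6.2727) = 1.8362.
Posterior log-odds = 0.54117, so posterior odds = exp(0.54117) = 1.7180.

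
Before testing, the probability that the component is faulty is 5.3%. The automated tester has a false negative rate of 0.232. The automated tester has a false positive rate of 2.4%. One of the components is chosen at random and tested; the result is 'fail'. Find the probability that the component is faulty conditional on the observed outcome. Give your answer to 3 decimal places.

P(H | E) ≈ 0.642

Write H for 'the component is faulty'. Prior odds H:¬H = 0.053/0.947 = 0.055966. For the 'fail' outcome, the likelihood ratio is 0.768/0.024 = 32.000.
Posterior odds = 0.055966 × 32.000 = 1.7909, so P(H|E) = 1.7909/(1+1.7909) = 0.642.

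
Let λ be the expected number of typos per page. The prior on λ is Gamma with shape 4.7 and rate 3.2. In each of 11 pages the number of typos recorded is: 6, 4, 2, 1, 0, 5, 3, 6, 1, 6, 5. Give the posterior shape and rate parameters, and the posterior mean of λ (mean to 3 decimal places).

The Poisson likelihood adds the total count to the shape and the number of exposure periods to the rate. Here ∑xᵢ = 39 and n = 11, so shape 4.7→43.7 and rate 3.2→14.2.
E[λ | data] = 43.7/14.2 = 3.077.

Posterior: Gamma(shape=43.7, rate=14.2); mean ≈ 3.077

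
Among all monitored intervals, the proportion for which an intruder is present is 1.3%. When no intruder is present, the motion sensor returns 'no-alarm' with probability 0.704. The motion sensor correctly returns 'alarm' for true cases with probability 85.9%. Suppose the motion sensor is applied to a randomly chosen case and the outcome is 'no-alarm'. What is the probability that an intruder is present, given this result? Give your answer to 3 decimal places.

Write H for 'an intruder is present'. Prior odds H:¬H = 0.013/0.987 = 0.013171. For the 'no-alarm' outcome, the likelihood ratio is 0.141/0.704 = 0.20028.
Posterior odds = 0.013171 × 0.20028 = 0.0026380, so P(H|E) = 0.0026380/(1+0.0026380) = 0.003.

P(H | E) ≈ 0.003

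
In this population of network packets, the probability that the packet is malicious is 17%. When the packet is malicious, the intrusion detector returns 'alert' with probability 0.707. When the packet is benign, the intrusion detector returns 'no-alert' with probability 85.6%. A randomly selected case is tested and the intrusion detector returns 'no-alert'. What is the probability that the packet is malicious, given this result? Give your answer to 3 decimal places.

P(H | E) ≈ 0.066

Let H be the event that the packet is malicious. P(H) = 0.17, so P(¬H) = 0.83. With E the 'no-alert' result, P(E|H) = 0.293 and P(E|¬H) = 0.856.
P(E) = 0.293·0.17 + 0.856·0.83 = 0.049810 + 0.71048 = 0.76029.
By Bayes' theorem, P(H|E) = 0.049810 / 0.76029 = 0.066.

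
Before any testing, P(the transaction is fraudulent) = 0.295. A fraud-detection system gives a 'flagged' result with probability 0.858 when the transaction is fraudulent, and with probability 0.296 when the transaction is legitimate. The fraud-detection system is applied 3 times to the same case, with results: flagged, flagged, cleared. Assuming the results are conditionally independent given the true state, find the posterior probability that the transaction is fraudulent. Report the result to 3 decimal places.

Let H be the event that the transaction is fraudulent; start with P(H) = 0.295. P('flagged'|H) = 0.858, P('flagged'|¬H) = 0.296.
Update on result 1 ('flagged'): P(H) ← 0.858·0.2950 / (0.858·0.2950 + 0.296·0.7050) = 0.25311/0.46179 = 0.5481.
Update on result 2 ('flagged'): P(H) ← 0.858·0.5481 / (0.858·0.5481 + 0.296·0.4519) = 0.47028/0.60404 = 0.7786.
Update on result 3 ('cleared'): P(H) ← 0.142·0.7786 / (0.142·0.7786 + 0.704·0.2214) = 0.11055/0.26645 = 0.4149.

Posterior P(H) ≈ 0.415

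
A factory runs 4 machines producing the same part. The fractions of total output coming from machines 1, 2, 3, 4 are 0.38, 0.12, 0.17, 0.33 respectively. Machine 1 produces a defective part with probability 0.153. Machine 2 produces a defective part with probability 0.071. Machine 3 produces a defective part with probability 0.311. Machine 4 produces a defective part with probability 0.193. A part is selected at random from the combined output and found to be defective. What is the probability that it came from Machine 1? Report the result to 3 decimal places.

P(defective|M1) = 0.153; P(defective|M2) = 0.071; P(defective|M3) = 0.311; P(defective|M4) = 0.193.
Prior × likelihood for each source: 0.38·0.153=0.05814, 0.12·0.071=0.008520, 0.17·0.311=0.05287, 0.33·0.193=0.06369. Summing gives P(defective) = 0.18322.
P(Machine 1 | defective) = 0.05814 / 0.18322 = 0.317.

Posterior probability ≈ 0.317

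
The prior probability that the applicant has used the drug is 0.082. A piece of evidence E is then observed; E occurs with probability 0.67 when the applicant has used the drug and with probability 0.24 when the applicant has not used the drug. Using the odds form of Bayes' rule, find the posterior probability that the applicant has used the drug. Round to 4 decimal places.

Prior odds = 0.082/(1−0.082) = 0.089325. In log-odds, ln(0.089325) = -2.4155.
Add log likelihood ratio: ln(2.7917) = 1.0266.
Posterior log-odds = -1.3888, so posterior odds = exp(-1.3888) = 0.24936. Converting, P(H|E) = 0.24936/1.2494 = 0.1996.

Posterior probability ≈ 0.1996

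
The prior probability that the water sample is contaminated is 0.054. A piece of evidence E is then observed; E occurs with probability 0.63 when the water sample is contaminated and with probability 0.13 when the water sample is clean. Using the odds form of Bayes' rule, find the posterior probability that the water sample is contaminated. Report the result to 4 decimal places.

Prior odds = 0.054/(1−0.054) = 0.057082. In log-odds, ln(0.057082) = -2.8633.
Add log likelihood ratio: ln(4.8462) = 1.5782.
Posterior log-odds = -1.2851, so posterior odds = exp(-1.2851) = 0.27663. Converting, P(H|E) = 0.27663/1.2766 = 0.2167.

Posterior probability ≈ 0.2167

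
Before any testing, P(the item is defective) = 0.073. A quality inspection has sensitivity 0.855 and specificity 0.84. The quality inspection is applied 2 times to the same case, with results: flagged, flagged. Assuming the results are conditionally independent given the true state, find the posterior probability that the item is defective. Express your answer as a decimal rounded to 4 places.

With H the event that the item is defective, the joint likelihood of the observed sequence is P(data|H) = 0.855·0.855 = 0.73102 and P(data|¬H) = 0.16·0.16 = 0.025600.
Bayes: P(H|data) = 0.073·0.73102 / (0.073·0.73102 + 0.927·0.025600) = 0.053365/0.077096 = 0.6922.

Posterior P(H) ≈ 0.6922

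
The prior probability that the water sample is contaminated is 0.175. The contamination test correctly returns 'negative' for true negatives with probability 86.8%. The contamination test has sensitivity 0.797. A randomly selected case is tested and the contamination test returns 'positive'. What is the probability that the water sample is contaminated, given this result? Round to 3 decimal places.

Let H be the event that the water sample is contaminated. P(H) = 0.175, so P(¬H) = 0.825. With E the 'positive' result, P(E|H) = 0.797 and P(E|¬H) = 0.132.
P(E) = 0.797·0.175 + 0.132·0.825 = 0.13947 + 0.10890 = 0.24837.
By Bayes' theorem, P(H|E) = 0.13947 / 0.24837 = 0.562.

P(H | E) ≈ 0.562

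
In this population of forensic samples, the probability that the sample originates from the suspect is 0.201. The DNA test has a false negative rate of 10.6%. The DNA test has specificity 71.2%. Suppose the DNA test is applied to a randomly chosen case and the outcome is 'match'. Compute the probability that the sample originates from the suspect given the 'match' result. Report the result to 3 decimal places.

Write H for 'the sample originates from the suspect'. Prior odds H:¬H = 0.201/0.799 = 0.25156. For the 'match' outcome, the likelihood ratio is 0.894/0.288 = 3.1042.
Posterior odds = 0.25156 × 3.1042 = 0.78090, so P(H|E) = 0.78090/(1+0.78090) = 0.438.

P(H | E) ≈ 0.438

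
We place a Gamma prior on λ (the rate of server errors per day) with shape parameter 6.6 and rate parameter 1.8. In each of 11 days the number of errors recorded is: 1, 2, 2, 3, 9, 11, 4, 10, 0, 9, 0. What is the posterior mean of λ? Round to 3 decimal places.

The Poisson likelihood adds the total count to the shape and the number of exposure periods to the rate. Here ∑xᵢ = 51 and n = 11, so shape 6.6→57.6 and rate 1.8→12.8.
Posterior mean = shape/rate = 57.6/12.8 = 4.500.

Posterior mean ≈ 4.500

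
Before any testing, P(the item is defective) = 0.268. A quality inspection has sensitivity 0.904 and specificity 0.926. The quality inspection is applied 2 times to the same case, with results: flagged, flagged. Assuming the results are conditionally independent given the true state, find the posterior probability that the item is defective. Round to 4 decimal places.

Posterior P(H) ≈ 0.9820

Let H be the event that the item is defective; start with P(H) = 0.268. P('flagged'|H) = 0.904, P('flagged'|¬H) = 0.074.
Update on result 1 ('flagged'): P(H) ← 0.904·0.2680 / (0.904·0.2680 + 0.074·0.7320) = 0.24227/0.29644 = 0.8173.
Update on result 2 ('flagged'): P(H) ← 0.904·0.8173 / (0.904·0.8173 + 0.074·0.1827) = 0.73881/0.75234 = 0.9820.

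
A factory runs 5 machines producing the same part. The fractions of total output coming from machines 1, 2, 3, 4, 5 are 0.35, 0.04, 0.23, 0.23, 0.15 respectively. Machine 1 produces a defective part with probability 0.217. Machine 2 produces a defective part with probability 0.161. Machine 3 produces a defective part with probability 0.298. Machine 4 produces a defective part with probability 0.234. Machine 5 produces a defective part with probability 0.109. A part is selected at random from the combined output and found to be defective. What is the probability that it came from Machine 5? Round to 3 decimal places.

Posterior probability ≈ 0.074

Tabulate prior·likelihood by source: [1] prior 0.35, lik 0.217, product 0.07595; [2] prior 0.04, lik 0.161, product 0.006440; [3] prior 0.23, lik 0.298, product 0.06854; [4] prior 0.23, lik 0.234, product 0.05382; [5] prior 0.15, lik 0.109, product 0.01635.
Normalizing constant = 0.22110; the posterior for Machine 5 is its product over the sum, 0.01635/0.22110 = 0.074.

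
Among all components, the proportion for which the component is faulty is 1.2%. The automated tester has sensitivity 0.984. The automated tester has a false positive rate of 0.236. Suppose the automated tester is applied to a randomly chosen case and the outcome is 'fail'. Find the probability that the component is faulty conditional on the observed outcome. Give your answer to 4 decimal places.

P(H | E) ≈ 0.0482

Write H for 'the component is faulty'. Prior odds H:¬H = 0.012/0.988 = 0.012146. For the 'fail' outcome, the likelihood ratio is 0.984/0.236 = 4.1695.
Posterior odds = 0.012146 × 4.1695 = 0.050642, so P(H|E) = 0.050642/(1+0.050642) = 0.0482.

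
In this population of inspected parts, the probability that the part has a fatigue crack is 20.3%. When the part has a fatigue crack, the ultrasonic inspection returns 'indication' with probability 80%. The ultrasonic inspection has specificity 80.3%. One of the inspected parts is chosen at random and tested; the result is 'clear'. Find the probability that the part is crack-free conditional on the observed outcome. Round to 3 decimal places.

P(¬H | E) ≈ 0.940

Let H be the event that the part has a fatigue crack. P(H) = 0.203, so P(¬H) = 0.797. With E the 'clear' result, P(E|H) = 0.2 and P(E|¬H) = 0.803.
P(E) = 0.2·0.203 + 0.803·0.797 = 0.040600 + 0.63999 = 0.68059.
By Bayes' theorem, P(H|E) = 0.040600 / 0.68059 = 0.060. Hence P(¬H|E) = 1 − 0.060 = 0.940.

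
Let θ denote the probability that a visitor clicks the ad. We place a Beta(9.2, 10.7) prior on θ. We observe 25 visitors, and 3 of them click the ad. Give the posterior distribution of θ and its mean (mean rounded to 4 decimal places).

Observing 3 successes and 22 failures updates Beta(9.2, 10.7) by adding the success and failure counts to the two shape parameters: α = 9.2+3 = 12.2, β = 10.7+22 = 32.7.
Posterior mean = α/(α+β) = 12.2/44.9 = 0.2717.

Posterior: Beta(12.2, 32.7); mean ≈ 0.2717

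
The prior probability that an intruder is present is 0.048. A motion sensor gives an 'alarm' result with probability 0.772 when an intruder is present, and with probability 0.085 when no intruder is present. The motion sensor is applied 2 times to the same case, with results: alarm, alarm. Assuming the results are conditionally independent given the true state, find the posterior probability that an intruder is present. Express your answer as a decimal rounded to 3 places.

With H the event that an intruder is present, the joint likelihood of the observed sequence is P(data|H) = 0.772·0.772 = 0.59598 and P(data|¬H) = 0.085·0.085 = 0.0072250.
Bayes: P(H|data) = 0.048·0.59598 / (0.048·0.59598 + 0.952·0.0072250) = 0.028607/0.035485 = 0.8062.

Posterior P(H) ≈ 0.806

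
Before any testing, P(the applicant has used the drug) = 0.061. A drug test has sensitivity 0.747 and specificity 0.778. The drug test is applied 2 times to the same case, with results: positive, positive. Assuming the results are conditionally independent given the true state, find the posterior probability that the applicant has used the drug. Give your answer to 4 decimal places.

Posterior P(H) ≈ 0.4238

With H the event that the applicant has used the drug, the joint likelihood of the observed sequence is P(data|H) = 0.747·0.747 = 0.55801 and P(data|¬H) = 0.222·0.222 = 0.049284.
Bayes: P(H|data) = 0.061·0.55801 / (0.061·0.55801 + 0.939·0.049284) = 0.034039/0.080316 = 0.4238.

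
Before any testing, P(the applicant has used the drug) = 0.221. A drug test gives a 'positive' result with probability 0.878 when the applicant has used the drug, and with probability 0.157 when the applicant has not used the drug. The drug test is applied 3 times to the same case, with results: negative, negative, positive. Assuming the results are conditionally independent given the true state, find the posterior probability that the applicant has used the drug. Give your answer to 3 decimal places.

Let H be the event that the applicant has used the drug; start with P(H) = 0.221. P('positive'|H) = 0.878, P('positive'|¬H) = 0.157.
Update on result 1 ('negative'): P(H) ← 0.122·0.2210 / (0.122·0.2210 + 0.843·0.7790) = 0.026962/0.68366 = 0.0394.
Update on result 2 ('negative'): P(H) ← 0.122·0.0394 / (0.122·0.0394 + 0.843·0.9606) = 0.0048114/0.81457 = 0.0059.
Update on result 3 ('positive'): P(H) ← 0.878·0.0059 / (0.878·0.0059 + 0.157·0.9941) = 0.0051861/0.16126 = 0.0322.

Posterior P(H) ≈ 0.032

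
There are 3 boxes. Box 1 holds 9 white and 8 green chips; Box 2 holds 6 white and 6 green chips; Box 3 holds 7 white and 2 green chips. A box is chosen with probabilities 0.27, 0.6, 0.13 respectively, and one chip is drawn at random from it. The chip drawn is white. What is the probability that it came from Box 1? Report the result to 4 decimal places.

Posterior probability ≈ 0.2627

P(white|Box 1) = 0.5294; P(white|Box 2) = 0.5; P(white|Box 3) = 0.7778.
Prior × likelihood for each source: 0.27·0.5294=0.1429, 0.6·0.5=0.3000, 0.13·0.7778=0.1011. Summing gives P(white) = 0.54405.
P(Box 1 | white) = 0.1429 / 0.54405 = 0.2627.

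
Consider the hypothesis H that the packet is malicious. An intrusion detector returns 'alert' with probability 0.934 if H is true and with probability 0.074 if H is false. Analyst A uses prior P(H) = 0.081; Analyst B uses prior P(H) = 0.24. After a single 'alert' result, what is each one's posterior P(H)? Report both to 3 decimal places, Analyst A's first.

P('+'|H) = 0.934, P('+'|¬H) = 0.074.
Analyst A: numerator 0.934·0.081 = 0.075654; evidence = 0.075654+0.074·0.919 = 0.14366; posterior = 0.527.
Analyst B: numerator 0.934·0.24 = 0.22416; evidence = 0.22416+0.074·0.76 = 0.28040; posterior = 0.799.

Analyst A: 0.527; Analyst B: 0.799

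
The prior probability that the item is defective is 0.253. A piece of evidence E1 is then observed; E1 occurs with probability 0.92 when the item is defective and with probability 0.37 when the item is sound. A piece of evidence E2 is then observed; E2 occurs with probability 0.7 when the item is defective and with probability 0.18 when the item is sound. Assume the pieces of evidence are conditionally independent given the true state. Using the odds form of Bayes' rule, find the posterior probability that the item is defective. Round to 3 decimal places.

Prior odds = 0.253/(1−0.253) = 0.33869. In log-odds, ln(0.33869) = -1.0827.
Add log likelihood ratios: ln(2.4865) + ln(3.8889) = 2.2690.
Posterior log-odds = 1.1863, so posterior odds = exp(1.1863) = 3.2750. Converting, P(H|E) = 3.2750/4.2750 = 0.766.

Posterior probability ≈ 0.766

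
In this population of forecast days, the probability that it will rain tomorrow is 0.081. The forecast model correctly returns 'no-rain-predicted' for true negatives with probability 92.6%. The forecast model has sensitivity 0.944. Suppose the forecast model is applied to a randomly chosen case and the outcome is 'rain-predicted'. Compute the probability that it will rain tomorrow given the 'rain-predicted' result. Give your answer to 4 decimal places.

Write H for 'it will rain tomorrow'. Prior odds H:¬H = 0.081/0.919 = 0.088139. For the 'rain-predicted' outcome, the likelihood ratio is 0.944/0.074 = 12.757.
Posterior odds = 0.088139 × 12.757 = 1.1244, so P(H|E) = 1.1244/(1+1.1244) = 0.5293.

P(H | E) ≈ 0.5293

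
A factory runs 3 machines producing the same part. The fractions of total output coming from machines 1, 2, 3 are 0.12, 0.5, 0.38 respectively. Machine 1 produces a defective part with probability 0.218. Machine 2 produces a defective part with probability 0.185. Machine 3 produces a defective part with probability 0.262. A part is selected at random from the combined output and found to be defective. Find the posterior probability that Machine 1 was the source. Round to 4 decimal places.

Posterior probability ≈ 0.1199

Tabulate prior·likelihood by source: [1] prior 0.12, lik 0.218, product 0.02616; [2] prior 0.5, lik 0.185, product 0.09250; [3] prior 0.38, lik 0.262, product 0.09956.
Normalizing constant = 0.21822; the posterior for Machine 1 is its product over the sum, 0.02616/0.21822 = 0.1199.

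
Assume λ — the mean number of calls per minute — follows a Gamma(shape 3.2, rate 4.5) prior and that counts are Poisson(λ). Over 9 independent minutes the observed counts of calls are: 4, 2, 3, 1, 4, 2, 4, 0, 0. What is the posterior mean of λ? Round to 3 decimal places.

Posterior mean ≈ 1.719

The Poisson likelihood adds the total count to the shape and the number of exposure periods to the rate. Here ∑xᵢ = 20 and n = 9, so shape 3.2→23.2 and rate 4.5→13.5.
E[λ | data] = 23.2/13.5 = 1.719.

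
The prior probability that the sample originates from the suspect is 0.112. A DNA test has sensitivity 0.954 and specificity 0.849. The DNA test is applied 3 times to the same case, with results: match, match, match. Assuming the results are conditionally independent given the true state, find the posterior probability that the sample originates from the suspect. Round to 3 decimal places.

Let H be the event that the sample originates from the suspect; start with P(H) = 0.112. P('match'|H) = 0.954, P('match'|¬H) = 0.151.
Update on result 1 ('match'): P(H) ← 0.954·0.1120 / (0.954·0.1120 + 0.151·0.8880) = 0.10685/0.24094 = 0.4435.
Update on result 2 ('match'): P(H) ← 0.954·0.4435 / (0.954·0.4435 + 0.151·0.5565) = 0.42307/0.50711 = 0.8343.
Update on result 3 ('match'): P(H) ← 0.954·0.8343 / (0.954·0.8343 + 0.151·0.1657) = 0.79591/0.82093 = 0.9695.

Posterior P(H) ≈ 0.970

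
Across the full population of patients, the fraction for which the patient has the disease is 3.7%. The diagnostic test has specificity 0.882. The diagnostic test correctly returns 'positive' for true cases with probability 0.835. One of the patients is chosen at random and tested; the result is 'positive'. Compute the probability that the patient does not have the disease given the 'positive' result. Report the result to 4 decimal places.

Write H for 'the patient has the disease'. Prior odds H:¬H = 0.037/0.963 = 0.038422. For the 'positive' outcome, the likelihood ratio is 0.835/0.118 = 7.0763.
Posterior odds = 0.038422 × 7.0763 = 0.27188, so P(H|E) = 0.27188/(1+0.27188) = 0.2138. Then P(¬H|E) = 1 − 0.2138 = 0.7862.

P(¬H | E) ≈ 0.7862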